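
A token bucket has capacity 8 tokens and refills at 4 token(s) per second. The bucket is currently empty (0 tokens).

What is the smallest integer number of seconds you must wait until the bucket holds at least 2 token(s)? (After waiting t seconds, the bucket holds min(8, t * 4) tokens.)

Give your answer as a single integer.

Need t * 4 >= 2, so t >= 2/4.
Smallest integer t = ceil(2/4) = 1.

Answer: 1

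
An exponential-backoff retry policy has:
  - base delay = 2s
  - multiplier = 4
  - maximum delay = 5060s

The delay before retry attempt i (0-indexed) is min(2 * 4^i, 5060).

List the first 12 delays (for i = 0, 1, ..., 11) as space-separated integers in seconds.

Computing each delay:
  i=0: min(2*4^0, 5060) = 2
  i=1: min(2*4^1, 5060) = 8
  i=2: min(2*4^2, 5060) = 32
  i=3: min(2*4^3, 5060) = 128
  i=4: min(2*4^4, 5060) = 512
  i=5: min(2*4^5, 5060) = 2048
  i=6: min(2*4^6, 5060) = 5060
  i=7: min(2*4^7, 5060) = 5060
  i=8: min(2*4^8, 5060) = 5060
  i=9: min(2*4^9, 5060) = 5060
  i=10: min(2*4^10, 5060) = 5060
  i=11: min(2*4^11, 5060) = 5060

Answer: 2 8 32 128 512 2048 5060 5060 5060 5060 5060 5060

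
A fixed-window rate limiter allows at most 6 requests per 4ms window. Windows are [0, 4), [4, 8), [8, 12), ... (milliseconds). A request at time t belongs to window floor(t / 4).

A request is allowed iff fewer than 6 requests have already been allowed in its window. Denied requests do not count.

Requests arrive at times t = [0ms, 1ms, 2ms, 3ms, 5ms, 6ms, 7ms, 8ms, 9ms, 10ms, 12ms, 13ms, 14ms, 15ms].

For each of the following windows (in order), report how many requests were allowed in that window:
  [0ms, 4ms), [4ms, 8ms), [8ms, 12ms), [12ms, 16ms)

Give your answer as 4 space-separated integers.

Processing requests:
  req#1 t=0ms (window 0): ALLOW
  req#2 t=1ms (window 0): ALLOW
  req#3 t=2ms (window 0): ALLOW
  req#4 t=3ms (window 0): ALLOW
  req#5 t=5ms (window 1): ALLOW
  req#6 t=6ms (window 1): ALLOW
  req#7 t=7ms (window 1): ALLOW
  req#8 t=8ms (window 2): ALLOW
  req#9 t=9ms (window 2): ALLOW
  req#10 t=10ms (window 2): ALLOW
  req#11 t=12ms (window 3): ALLOW
  req#12 t=13ms (window 3): ALLOW
  req#13 t=14ms (window 3): ALLOW
  req#14 t=15ms (window 3): ALLOW

Allowed counts by window: 4 3 3 4

Answer: 4 3 3 4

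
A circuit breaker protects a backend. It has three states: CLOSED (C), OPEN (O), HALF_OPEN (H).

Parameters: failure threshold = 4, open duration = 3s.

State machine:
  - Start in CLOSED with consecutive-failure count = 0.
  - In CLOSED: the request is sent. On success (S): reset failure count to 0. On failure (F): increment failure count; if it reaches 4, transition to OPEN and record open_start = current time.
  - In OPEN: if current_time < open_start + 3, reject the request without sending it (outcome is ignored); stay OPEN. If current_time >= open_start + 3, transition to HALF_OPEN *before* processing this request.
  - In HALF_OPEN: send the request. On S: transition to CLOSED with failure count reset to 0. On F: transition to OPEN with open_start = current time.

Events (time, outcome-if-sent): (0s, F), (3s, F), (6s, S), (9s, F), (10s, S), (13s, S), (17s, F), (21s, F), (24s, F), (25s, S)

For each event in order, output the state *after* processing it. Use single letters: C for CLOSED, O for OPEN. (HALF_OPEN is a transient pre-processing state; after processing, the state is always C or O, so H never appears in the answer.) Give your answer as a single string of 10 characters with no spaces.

Answer: CCCCCCCCCC

Derivation:
State after each event:
  event#1 t=0s outcome=F: state=CLOSED
  event#2 t=3s outcome=F: state=CLOSED
  event#3 t=6s outcome=S: state=CLOSED
  event#4 t=9s outcome=F: state=CLOSED
  event#5 t=10s outcome=S: state=CLOSED
  event#6 t=13s outcome=S: state=CLOSED
  event#7 t=17s outcome=F: state=CLOSED
  event#8 t=21s outcome=F: state=CLOSED
  event#9 t=24s outcome=F: state=CLOSED
  event#10 t=25s outcome=S: state=CLOSED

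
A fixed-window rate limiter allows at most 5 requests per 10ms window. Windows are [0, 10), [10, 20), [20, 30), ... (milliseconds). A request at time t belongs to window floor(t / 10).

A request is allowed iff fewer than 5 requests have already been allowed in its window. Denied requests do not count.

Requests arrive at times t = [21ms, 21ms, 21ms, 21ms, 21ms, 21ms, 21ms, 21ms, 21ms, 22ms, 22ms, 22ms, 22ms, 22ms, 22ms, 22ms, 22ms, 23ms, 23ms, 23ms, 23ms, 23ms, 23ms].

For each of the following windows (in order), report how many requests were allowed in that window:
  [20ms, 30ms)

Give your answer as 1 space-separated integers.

Answer: 5

Derivation:
Processing requests:
  req#1 t=21ms (window 2): ALLOW
  req#2 t=21ms (window 2): ALLOW
  req#3 t=21ms (window 2): ALLOW
  req#4 t=21ms (window 2): ALLOW
  req#5 t=21ms (window 2): ALLOW
  req#6 t=21ms (window 2): DENY
  req#7 t=21ms (window 2): DENY
  req#8 t=21ms (window 2): DENY
  req#9 t=21ms (window 2): DENY
  req#10 t=22ms (window 2): DENY
  req#11 t=22ms (window 2): DENY
  req#12 t=22ms (window 2): DENY
  req#13 t=22ms (window 2): DENY
  req#14 t=22ms (window 2): DENY
  req#15 t=22ms (window 2): DENY
  req#16 t=22ms (window 2): DENY
  req#17 t=22ms (window 2): DENY
  req#18 t=23ms (window 2): DENY
  req#19 t=23ms (window 2): DENY
  req#20 t=23ms (window 2): DENY
  req#21 t=23ms (window 2): DENY
  req#22 t=23ms (window 2): DENY
  req#23 t=23ms (window 2): DENY

Allowed counts by window: 5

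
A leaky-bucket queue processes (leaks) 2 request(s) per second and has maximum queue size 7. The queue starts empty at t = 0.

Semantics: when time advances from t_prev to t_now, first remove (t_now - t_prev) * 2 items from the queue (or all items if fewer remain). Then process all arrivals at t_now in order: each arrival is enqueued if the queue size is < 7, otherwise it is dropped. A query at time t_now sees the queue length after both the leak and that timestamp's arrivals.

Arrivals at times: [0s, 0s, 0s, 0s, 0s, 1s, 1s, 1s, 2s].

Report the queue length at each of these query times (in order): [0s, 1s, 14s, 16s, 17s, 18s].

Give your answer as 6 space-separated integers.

Queue lengths at query times:
  query t=0s: backlog = 5
  query t=1s: backlog = 6
  query t=14s: backlog = 0
  query t=16s: backlog = 0
  query t=17s: backlog = 0
  query t=18s: backlog = 0

Answer: 5 6 0 0 0 0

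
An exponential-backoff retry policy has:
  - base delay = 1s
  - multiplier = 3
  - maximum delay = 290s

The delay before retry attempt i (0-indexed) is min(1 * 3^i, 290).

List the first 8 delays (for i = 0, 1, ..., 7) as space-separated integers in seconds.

Answer: 1 3 9 27 81 243 290 290

Derivation:
Computing each delay:
  i=0: min(1*3^0, 290) = 1
  i=1: min(1*3^1, 290) = 3
  i=2: min(1*3^2, 290) = 9
  i=3: min(1*3^3, 290) = 27
  i=4: min(1*3^4, 290) = 81
  i=5: min(1*3^5, 290) = 243
  i=6: min(1*3^6, 290) = 290
  i=7: min(1*3^7, 290) = 290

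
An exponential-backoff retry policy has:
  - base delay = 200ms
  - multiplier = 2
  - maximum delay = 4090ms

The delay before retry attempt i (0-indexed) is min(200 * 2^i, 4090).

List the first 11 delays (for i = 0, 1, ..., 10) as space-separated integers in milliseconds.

Computing each delay:
  i=0: min(200*2^0, 4090) = 200
  i=1: min(200*2^1, 4090) = 400
  i=2: min(200*2^2, 4090) = 800
  i=3: min(200*2^3, 4090) = 1600
  i=4: min(200*2^4, 4090) = 3200
  i=5: min(200*2^5, 4090) = 4090
  i=6: min(200*2^6, 4090) = 4090
  i=7: min(200*2^7, 4090) = 4090
  i=8: min(200*2^8, 4090) = 4090
  i=9: min(200*2^9, 4090) = 4090
  i=10: min(200*2^10, 4090) = 4090

Answer: 200 400 800 1600 3200 4090 4090 4090 4090 4090 4090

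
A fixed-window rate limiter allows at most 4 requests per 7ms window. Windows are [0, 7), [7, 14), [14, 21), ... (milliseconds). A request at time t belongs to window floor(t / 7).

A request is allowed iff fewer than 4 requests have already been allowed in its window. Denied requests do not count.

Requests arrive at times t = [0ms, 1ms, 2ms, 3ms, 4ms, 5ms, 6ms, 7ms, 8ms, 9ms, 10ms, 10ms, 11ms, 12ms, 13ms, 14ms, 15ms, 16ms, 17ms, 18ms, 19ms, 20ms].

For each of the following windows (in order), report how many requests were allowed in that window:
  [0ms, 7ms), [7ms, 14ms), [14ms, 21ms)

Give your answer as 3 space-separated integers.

Answer: 4 4 4

Derivation:
Processing requests:
  req#1 t=0ms (window 0): ALLOW
  req#2 t=1ms (window 0): ALLOW
  req#3 t=2ms (window 0): ALLOW
  req#4 t=3ms (window 0): ALLOW
  req#5 t=4ms (window 0): DENY
  req#6 t=5ms (window 0): DENY
  req#7 t=6ms (window 0): DENY
  req#8 t=7ms (window 1): ALLOW
  req#9 t=8ms (window 1): ALLOW
  req#10 t=9ms (window 1): ALLOW
  req#11 t=10ms (window 1): ALLOW
  req#12 t=10ms (window 1): DENY
  req#13 t=11ms (window 1): DENY
  req#14 t=12ms (window 1): DENY
  req#15 t=13ms (window 1): DENY
  req#16 t=14ms (window 2): ALLOW
  req#17 t=15ms (window 2): ALLOW
  req#18 t=16ms (window 2): ALLOW
  req#19 t=17ms (window 2): ALLOW
  req#20 t=18ms (window 2): DENY
  req#21 t=19ms (window 2): DENY
  req#22 t=20ms (window 2): DENY

Allowed counts by window: 4 4 4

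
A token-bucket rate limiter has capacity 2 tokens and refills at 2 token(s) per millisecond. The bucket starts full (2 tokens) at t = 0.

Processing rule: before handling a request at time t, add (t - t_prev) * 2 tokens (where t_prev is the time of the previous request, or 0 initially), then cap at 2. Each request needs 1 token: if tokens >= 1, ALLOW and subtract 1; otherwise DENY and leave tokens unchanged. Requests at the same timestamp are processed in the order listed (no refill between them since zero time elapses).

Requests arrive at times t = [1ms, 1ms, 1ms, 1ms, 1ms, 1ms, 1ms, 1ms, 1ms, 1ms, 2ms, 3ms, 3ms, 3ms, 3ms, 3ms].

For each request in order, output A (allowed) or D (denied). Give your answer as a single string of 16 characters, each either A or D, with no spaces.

Simulating step by step:
  req#1 t=1ms: ALLOW
  req#2 t=1ms: ALLOW
  req#3 t=1ms: DENY
  req#4 t=1ms: DENY
  req#5 t=1ms: DENY
  req#6 t=1ms: DENY
  req#7 t=1ms: DENY
  req#8 t=1ms: DENY
  req#9 t=1ms: DENY
  req#10 t=1ms: DENY
  req#11 t=2ms: ALLOW
  req#12 t=3ms: ALLOW
  req#13 t=3ms: ALLOW
  req#14 t=3ms: DENY
  req#15 t=3ms: DENY
  req#16 t=3ms: DENY

Answer: AADDDDDDDDAAADDD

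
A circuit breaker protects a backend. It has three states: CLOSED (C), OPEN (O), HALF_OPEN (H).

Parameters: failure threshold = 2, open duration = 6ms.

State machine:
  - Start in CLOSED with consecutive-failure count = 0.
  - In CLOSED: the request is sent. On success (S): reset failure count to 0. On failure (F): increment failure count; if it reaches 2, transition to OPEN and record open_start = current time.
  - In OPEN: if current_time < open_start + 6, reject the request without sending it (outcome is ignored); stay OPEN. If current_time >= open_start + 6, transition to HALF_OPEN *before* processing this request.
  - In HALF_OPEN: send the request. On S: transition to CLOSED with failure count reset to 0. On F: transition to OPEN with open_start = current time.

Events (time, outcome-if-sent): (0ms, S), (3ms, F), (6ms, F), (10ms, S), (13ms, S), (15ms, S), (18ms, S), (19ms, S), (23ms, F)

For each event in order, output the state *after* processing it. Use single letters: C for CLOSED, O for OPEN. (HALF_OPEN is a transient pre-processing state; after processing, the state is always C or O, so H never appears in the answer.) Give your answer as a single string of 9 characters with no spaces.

Answer: CCOOCCCCC

Derivation:
State after each event:
  event#1 t=0ms outcome=S: state=CLOSED
  event#2 t=3ms outcome=F: state=CLOSED
  event#3 t=6ms outcome=F: state=OPEN
  event#4 t=10ms outcome=S: state=OPEN
  event#5 t=13ms outcome=S: state=CLOSED
  event#6 t=15ms outcome=S: state=CLOSED
  event#7 t=18ms outcome=S: state=CLOSED
  event#8 t=19ms outcome=S: state=CLOSED
  event#9 t=23ms outcome=F: state=CLOSED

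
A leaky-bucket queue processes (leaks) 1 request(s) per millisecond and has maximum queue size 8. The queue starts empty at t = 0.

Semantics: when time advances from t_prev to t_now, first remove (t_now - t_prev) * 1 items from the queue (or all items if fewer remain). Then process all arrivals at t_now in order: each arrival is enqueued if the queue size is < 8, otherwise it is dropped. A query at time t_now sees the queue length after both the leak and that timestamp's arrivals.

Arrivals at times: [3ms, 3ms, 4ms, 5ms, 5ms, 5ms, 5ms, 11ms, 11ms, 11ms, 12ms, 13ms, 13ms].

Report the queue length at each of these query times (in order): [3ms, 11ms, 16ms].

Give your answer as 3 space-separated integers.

Queue lengths at query times:
  query t=3ms: backlog = 2
  query t=11ms: backlog = 3
  query t=16ms: backlog = 1

Answer: 2 3 1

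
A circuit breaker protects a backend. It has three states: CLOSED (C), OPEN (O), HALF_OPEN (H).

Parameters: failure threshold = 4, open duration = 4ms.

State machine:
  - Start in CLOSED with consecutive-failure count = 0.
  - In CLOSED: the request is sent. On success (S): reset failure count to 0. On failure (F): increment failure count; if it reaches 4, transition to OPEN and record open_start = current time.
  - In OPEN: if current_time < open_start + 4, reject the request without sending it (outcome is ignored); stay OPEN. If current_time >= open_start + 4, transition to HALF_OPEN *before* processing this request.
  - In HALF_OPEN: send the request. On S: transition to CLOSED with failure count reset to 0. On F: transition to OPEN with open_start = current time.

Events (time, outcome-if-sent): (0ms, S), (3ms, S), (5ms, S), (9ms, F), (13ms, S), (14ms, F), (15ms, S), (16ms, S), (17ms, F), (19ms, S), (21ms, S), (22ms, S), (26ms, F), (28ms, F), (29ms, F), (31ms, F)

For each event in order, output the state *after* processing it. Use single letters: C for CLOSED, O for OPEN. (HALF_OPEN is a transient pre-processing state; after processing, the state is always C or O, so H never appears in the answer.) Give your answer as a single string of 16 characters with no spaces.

State after each event:
  event#1 t=0ms outcome=S: state=CLOSED
  event#2 t=3ms outcome=S: state=CLOSED
  event#3 t=5ms outcome=S: state=CLOSED
  event#4 t=9ms outcome=F: state=CLOSED
  event#5 t=13ms outcome=S: state=CLOSED
  event#6 t=14ms outcome=F: state=CLOSED
  event#7 t=15ms outcome=S: state=CLOSED
  event#8 t=16ms outcome=S: state=CLOSED
  event#9 t=17ms outcome=F: state=CLOSED
  event#10 t=19ms outcome=S: state=CLOSED
  event#11 t=21ms outcome=S: state=CLOSED
  event#12 t=22ms outcome=S: state=CLOSED
  event#13 t=26ms outcome=F: state=CLOSED
  event#14 t=28ms outcome=F: state=CLOSED
  event#15 t=29ms outcome=F: state=CLOSED
  event#16 t=31ms outcome=F: state=OPEN

Answer: CCCCCCCCCCCCCCCO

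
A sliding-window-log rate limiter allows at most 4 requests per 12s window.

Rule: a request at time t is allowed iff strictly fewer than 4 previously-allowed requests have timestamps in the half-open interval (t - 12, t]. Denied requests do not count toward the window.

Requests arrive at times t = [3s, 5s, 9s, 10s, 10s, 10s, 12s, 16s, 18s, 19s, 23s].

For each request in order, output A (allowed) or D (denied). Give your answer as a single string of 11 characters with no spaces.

Answer: AAAADDDAADA

Derivation:
Tracking allowed requests in the window:
  req#1 t=3s: ALLOW
  req#2 t=5s: ALLOW
  req#3 t=9s: ALLOW
  req#4 t=10s: ALLOW
  req#5 t=10s: DENY
  req#6 t=10s: DENY
  req#7 t=12s: DENY
  req#8 t=16s: ALLOW
  req#9 t=18s: ALLOW
  req#10 t=19s: DENY
  req#11 t=23s: ALLOW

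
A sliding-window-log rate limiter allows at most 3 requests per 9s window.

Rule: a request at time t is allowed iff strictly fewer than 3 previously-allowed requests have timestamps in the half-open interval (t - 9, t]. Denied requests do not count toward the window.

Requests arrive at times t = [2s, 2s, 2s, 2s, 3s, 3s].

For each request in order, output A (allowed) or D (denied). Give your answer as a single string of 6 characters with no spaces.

Answer: AAADDD

Derivation:
Tracking allowed requests in the window:
  req#1 t=2s: ALLOW
  req#2 t=2s: ALLOW
  req#3 t=2s: ALLOW
  req#4 t=2s: DENY
  req#5 t=3s: DENY
  req#6 t=3s: DENY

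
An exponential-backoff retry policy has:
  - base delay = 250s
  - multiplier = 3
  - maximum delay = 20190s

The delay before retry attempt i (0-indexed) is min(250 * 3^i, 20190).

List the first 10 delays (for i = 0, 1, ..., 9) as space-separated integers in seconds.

Computing each delay:
  i=0: min(250*3^0, 20190) = 250
  i=1: min(250*3^1, 20190) = 750
  i=2: min(250*3^2, 20190) = 2250
  i=3: min(250*3^3, 20190) = 6750
  i=4: min(250*3^4, 20190) = 20190
  i=5: min(250*3^5, 20190) = 20190
  i=6: min(250*3^6, 20190) = 20190
  i=7: min(250*3^7, 20190) = 20190
  i=8: min(250*3^8, 20190) = 20190
  i=9: min(250*3^9, 20190) = 20190

Answer: 250 750 2250 6750 20190 20190 20190 20190 20190 20190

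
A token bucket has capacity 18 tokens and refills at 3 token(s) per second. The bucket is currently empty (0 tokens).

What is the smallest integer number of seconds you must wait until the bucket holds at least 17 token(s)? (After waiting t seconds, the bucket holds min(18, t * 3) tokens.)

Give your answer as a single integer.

Need t * 3 >= 17, so t >= 17/3.
Smallest integer t = ceil(17/3) = 6.

Answer: 6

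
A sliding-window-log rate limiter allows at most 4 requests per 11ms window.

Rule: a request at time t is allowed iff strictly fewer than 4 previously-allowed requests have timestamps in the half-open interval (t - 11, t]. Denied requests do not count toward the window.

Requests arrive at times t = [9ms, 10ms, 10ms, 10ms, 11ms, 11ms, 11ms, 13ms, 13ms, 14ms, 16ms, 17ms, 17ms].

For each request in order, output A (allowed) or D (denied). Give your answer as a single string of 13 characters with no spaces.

Answer: AAAADDDDDDDDD

Derivation:
Tracking allowed requests in the window:
  req#1 t=9ms: ALLOW
  req#2 t=10ms: ALLOW
  req#3 t=10ms: ALLOW
  req#4 t=10ms: ALLOW
  req#5 t=11ms: DENY
  req#6 t=11ms: DENY
  req#7 t=11ms: DENY
  req#8 t=13ms: DENY
  req#9 t=13ms: DENY
  req#10 t=14ms: DENY
  req#11 t=16ms: DENY
  req#12 t=17ms: DENY
  req#13 t=17ms: DENY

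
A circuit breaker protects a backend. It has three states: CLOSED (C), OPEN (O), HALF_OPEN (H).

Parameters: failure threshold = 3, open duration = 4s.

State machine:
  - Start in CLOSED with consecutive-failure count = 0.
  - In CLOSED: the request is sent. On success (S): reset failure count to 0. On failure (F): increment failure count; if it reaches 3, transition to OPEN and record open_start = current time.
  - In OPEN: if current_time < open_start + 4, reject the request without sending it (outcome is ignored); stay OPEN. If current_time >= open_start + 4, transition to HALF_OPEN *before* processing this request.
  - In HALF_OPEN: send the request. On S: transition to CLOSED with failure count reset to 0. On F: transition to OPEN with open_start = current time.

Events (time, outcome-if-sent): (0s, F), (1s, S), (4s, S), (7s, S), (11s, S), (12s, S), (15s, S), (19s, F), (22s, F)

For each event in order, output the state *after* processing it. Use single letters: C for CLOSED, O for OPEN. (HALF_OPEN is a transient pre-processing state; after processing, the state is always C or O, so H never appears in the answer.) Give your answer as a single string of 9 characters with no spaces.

Answer: CCCCCCCCC

Derivation:
State after each event:
  event#1 t=0s outcome=F: state=CLOSED
  event#2 t=1s outcome=S: state=CLOSED
  event#3 t=4s outcome=S: state=CLOSED
  event#4 t=7s outcome=S: state=CLOSED
  event#5 t=11s outcome=S: state=CLOSED
  event#6 t=12s outcome=S: state=CLOSED
  event#7 t=15s outcome=S: state=CLOSED
  event#8 t=19s outcome=F: state=CLOSED
  event#9 t=22s outcome=F: state=CLOSED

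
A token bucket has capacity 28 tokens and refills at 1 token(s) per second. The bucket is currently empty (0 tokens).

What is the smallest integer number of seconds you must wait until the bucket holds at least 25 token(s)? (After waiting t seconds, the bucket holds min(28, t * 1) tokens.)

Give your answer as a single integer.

Answer: 25

Derivation:
Need t * 1 >= 25, so t >= 25/1.
Smallest integer t = ceil(25/1) = 25.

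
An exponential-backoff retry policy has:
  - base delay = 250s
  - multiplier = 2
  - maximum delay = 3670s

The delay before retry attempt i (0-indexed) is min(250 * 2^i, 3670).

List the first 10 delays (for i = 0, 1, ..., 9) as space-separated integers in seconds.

Computing each delay:
  i=0: min(250*2^0, 3670) = 250
  i=1: min(250*2^1, 3670) = 500
  i=2: min(250*2^2, 3670) = 1000
  i=3: min(250*2^3, 3670) = 2000
  i=4: min(250*2^4, 3670) = 3670
  i=5: min(250*2^5, 3670) = 3670
  i=6: min(250*2^6, 3670) = 3670
  i=7: min(250*2^7, 3670) = 3670
  i=8: min(250*2^8, 3670) = 3670
  i=9: min(250*2^9, 3670) = 3670

Answer: 250 500 1000 2000 3670 3670 3670 3670 3670 3670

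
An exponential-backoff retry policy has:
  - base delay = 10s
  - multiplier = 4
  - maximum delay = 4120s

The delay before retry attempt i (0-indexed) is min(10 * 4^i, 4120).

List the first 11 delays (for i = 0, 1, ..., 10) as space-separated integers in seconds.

Computing each delay:
  i=0: min(10*4^0, 4120) = 10
  i=1: min(10*4^1, 4120) = 40
  i=2: min(10*4^2, 4120) = 160
  i=3: min(10*4^3, 4120) = 640
  i=4: min(10*4^4, 4120) = 2560
  i=5: min(10*4^5, 4120) = 4120
  i=6: min(10*4^6, 4120) = 4120
  i=7: min(10*4^7, 4120) = 4120
  i=8: min(10*4^8, 4120) = 4120
  i=9: min(10*4^9, 4120) = 4120
  i=10: min(10*4^10, 4120) = 4120

Answer: 10 40 160 640 2560 4120 4120 4120 4120 4120 4120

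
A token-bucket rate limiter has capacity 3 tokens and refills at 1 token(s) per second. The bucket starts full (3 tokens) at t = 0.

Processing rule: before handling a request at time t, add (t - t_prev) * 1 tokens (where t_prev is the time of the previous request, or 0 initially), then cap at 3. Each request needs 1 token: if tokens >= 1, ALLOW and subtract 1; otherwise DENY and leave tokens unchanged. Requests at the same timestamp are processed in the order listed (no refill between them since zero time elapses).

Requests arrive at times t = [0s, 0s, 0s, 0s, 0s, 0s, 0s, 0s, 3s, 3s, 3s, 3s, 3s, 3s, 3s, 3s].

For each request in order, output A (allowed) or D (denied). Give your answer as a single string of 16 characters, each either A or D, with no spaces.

Simulating step by step:
  req#1 t=0s: ALLOW
  req#2 t=0s: ALLOW
  req#3 t=0s: ALLOW
  req#4 t=0s: DENY
  req#5 t=0s: DENY
  req#6 t=0s: DENY
  req#7 t=0s: DENY
  req#8 t=0s: DENY
  req#9 t=3s: ALLOW
  req#10 t=3s: ALLOW
  req#11 t=3s: ALLOW
  req#12 t=3s: DENY
  req#13 t=3s: DENY
  req#14 t=3s: DENY
  req#15 t=3s: DENY
  req#16 t=3s: DENY

Answer: AAADDDDDAAADDDDD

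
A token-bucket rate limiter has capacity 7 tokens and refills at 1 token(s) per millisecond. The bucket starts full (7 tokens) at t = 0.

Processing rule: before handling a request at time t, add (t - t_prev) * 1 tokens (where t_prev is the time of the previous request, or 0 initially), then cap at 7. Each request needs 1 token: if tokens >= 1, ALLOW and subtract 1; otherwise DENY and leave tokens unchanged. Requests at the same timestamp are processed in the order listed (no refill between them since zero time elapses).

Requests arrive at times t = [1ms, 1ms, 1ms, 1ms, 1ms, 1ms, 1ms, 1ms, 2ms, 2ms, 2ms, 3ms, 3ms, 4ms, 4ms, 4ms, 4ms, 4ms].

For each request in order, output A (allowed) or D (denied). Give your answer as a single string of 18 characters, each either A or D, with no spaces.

Answer: AAAAAAADADDADADDDD

Derivation:
Simulating step by step:
  req#1 t=1ms: ALLOW
  req#2 t=1ms: ALLOW
  req#3 t=1ms: ALLOW
  req#4 t=1ms: ALLOW
  req#5 t=1ms: ALLOW
  req#6 t=1ms: ALLOW
  req#7 t=1ms: ALLOW
  req#8 t=1ms: DENY
  req#9 t=2ms: ALLOW
  req#10 t=2ms: DENY
  req#11 t=2ms: DENY
  req#12 t=3ms: ALLOW
  req#13 t=3ms: DENY
  req#14 t=4ms: ALLOW
  req#15 t=4ms: DENY
  req#16 t=4ms: DENY
  req#17 t=4ms: DENY
  req#18 t=4ms: DENY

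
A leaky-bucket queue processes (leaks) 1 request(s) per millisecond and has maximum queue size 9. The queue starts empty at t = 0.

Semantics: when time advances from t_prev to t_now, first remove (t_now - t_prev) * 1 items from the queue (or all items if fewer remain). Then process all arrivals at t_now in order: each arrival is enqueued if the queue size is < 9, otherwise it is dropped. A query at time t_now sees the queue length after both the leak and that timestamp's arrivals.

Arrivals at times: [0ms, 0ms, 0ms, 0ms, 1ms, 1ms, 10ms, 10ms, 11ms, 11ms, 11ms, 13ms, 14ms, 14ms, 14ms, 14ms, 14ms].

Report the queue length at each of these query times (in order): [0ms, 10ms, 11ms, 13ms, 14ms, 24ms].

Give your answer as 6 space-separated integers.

Answer: 4 2 4 3 7 0

Derivation:
Queue lengths at query times:
  query t=0ms: backlog = 4
  query t=10ms: backlog = 2
  query t=11ms: backlog = 4
  query t=13ms: backlog = 3
  query t=14ms: backlog = 7
  query t=24ms: backlog = 0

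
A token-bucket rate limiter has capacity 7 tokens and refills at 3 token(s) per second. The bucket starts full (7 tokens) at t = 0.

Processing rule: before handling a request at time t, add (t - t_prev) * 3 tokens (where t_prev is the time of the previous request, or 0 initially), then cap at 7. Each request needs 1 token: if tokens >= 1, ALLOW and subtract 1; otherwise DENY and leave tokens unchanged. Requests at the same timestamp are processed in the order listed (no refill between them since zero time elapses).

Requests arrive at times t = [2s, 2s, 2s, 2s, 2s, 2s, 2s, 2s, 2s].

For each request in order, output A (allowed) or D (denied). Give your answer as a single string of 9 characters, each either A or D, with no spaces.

Answer: AAAAAAADD

Derivation:
Simulating step by step:
  req#1 t=2s: ALLOW
  req#2 t=2s: ALLOW
  req#3 t=2s: ALLOW
  req#4 t=2s: ALLOW
  req#5 t=2s: ALLOW
  req#6 t=2s: ALLOW
  req#7 t=2s: ALLOW
  req#8 t=2s: DENY
  req#9 t=2s: DENY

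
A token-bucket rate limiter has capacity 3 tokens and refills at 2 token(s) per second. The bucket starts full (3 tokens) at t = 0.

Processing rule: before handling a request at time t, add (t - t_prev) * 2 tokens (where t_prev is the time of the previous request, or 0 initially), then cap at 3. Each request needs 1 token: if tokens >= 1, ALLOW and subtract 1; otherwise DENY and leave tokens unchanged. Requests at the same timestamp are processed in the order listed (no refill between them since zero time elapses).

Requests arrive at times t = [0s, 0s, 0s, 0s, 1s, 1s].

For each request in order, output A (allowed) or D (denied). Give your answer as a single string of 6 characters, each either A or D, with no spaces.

Simulating step by step:
  req#1 t=0s: ALLOW
  req#2 t=0s: ALLOW
  req#3 t=0s: ALLOW
  req#4 t=0s: DENY
  req#5 t=1s: ALLOW
  req#6 t=1s: ALLOW

Answer: AAADAA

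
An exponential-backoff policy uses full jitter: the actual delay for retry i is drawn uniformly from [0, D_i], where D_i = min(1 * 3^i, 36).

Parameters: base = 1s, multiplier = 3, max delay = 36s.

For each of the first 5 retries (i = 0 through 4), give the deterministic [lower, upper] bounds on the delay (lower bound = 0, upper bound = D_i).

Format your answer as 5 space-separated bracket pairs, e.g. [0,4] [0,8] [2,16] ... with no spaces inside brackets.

Computing bounds per retry:
  i=0: D_i=min(1*3^0,36)=1, bounds=[0,1]
  i=1: D_i=min(1*3^1,36)=3, bounds=[0,3]
  i=2: D_i=min(1*3^2,36)=9, bounds=[0,9]
  i=3: D_i=min(1*3^3,36)=27, bounds=[0,27]
  i=4: D_i=min(1*3^4,36)=36, bounds=[0,36]

Answer: [0,1] [0,3] [0,9] [0,27] [0,36]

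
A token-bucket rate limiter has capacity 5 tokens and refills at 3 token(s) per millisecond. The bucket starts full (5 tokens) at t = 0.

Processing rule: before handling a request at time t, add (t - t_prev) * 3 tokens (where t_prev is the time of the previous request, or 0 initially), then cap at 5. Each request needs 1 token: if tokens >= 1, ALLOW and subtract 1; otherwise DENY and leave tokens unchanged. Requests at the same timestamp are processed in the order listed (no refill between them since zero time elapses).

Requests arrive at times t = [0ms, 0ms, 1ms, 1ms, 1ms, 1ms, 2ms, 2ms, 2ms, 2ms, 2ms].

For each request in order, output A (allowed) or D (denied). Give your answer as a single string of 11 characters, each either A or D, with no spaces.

Simulating step by step:
  req#1 t=0ms: ALLOW
  req#2 t=0ms: ALLOW
  req#3 t=1ms: ALLOW
  req#4 t=1ms: ALLOW
  req#5 t=1ms: ALLOW
  req#6 t=1ms: ALLOW
  req#7 t=2ms: ALLOW
  req#8 t=2ms: ALLOW
  req#9 t=2ms: ALLOW
  req#10 t=2ms: ALLOW
  req#11 t=2ms: DENY

Answer: AAAAAAAAAAD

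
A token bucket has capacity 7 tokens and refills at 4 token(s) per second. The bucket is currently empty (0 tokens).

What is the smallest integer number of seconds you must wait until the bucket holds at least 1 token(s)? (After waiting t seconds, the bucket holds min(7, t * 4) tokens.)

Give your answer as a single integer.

Answer: 1

Derivation:
Need t * 4 >= 1, so t >= 1/4.
Smallest integer t = ceil(1/4) = 1.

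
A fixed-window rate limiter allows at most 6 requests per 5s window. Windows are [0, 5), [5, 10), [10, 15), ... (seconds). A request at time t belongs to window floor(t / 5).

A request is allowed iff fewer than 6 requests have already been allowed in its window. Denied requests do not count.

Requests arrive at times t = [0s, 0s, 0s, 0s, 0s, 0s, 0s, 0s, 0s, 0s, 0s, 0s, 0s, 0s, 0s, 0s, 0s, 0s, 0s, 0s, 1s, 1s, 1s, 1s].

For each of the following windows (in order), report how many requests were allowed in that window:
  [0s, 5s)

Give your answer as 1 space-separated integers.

Answer: 6

Derivation:
Processing requests:
  req#1 t=0s (window 0): ALLOW
  req#2 t=0s (window 0): ALLOW
  req#3 t=0s (window 0): ALLOW
  req#4 t=0s (window 0): ALLOW
  req#5 t=0s (window 0): ALLOW
  req#6 t=0s (window 0): ALLOW
  req#7 t=0s (window 0): DENY
  req#8 t=0s (window 0): DENY
  req#9 t=0s (window 0): DENY
  req#10 t=0s (window 0): DENY
  req#11 t=0s (window 0): DENY
  req#12 t=0s (window 0): DENY
  req#13 t=0s (window 0): DENY
  req#14 t=0s (window 0): DENY
  req#15 t=0s (window 0): DENY
  req#16 t=0s (window 0): DENY
  req#17 t=0s (window 0): DENY
  req#18 t=0s (window 0): DENY
  req#19 t=0s (window 0): DENY
  req#20 t=0s (window 0): DENY
  req#21 t=1s (window 0): DENY
  req#22 t=1s (window 0): DENY
  req#23 t=1s (window 0): DENY
  req#24 t=1s (window 0): DENY

Allowed counts by window: 6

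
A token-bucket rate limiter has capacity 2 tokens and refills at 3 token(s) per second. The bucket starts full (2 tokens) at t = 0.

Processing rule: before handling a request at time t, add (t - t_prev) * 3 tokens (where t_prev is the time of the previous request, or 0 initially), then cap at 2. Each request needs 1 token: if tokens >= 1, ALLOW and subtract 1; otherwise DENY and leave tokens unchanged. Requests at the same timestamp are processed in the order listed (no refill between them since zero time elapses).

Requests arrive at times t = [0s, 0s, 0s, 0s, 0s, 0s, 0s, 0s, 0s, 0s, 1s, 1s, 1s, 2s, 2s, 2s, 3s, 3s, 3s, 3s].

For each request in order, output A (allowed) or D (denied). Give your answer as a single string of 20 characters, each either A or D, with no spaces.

Simulating step by step:
  req#1 t=0s: ALLOW
  req#2 t=0s: ALLOW
  req#3 t=0s: DENY
  req#4 t=0s: DENY
  req#5 t=0s: DENY
  req#6 t=0s: DENY
  req#7 t=0s: DENY
  req#8 t=0s: DENY
  req#9 t=0s: DENY
  req#10 t=0s: DENY
  req#11 t=1s: ALLOW
  req#12 t=1s: ALLOW
  req#13 t=1s: DENY
  req#14 t=2s: ALLOW
  req#15 t=2s: ALLOW
  req#16 t=2s: DENY
  req#17 t=3s: ALLOW
  req#18 t=3s: ALLOW
  req#19 t=3s: DENY
  req#20 t=3s: DENY

Answer: AADDDDDDDDAADAADAADD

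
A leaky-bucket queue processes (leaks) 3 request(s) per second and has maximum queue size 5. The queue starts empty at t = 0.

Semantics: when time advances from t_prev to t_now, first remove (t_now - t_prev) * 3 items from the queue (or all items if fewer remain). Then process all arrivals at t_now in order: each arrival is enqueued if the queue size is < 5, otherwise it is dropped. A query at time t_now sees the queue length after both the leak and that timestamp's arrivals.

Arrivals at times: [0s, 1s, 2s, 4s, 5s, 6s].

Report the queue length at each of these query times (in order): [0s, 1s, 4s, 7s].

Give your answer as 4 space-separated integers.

Queue lengths at query times:
  query t=0s: backlog = 1
  query t=1s: backlog = 1
  query t=4s: backlog = 1
  query t=7s: backlog = 0

Answer: 1 1 1 0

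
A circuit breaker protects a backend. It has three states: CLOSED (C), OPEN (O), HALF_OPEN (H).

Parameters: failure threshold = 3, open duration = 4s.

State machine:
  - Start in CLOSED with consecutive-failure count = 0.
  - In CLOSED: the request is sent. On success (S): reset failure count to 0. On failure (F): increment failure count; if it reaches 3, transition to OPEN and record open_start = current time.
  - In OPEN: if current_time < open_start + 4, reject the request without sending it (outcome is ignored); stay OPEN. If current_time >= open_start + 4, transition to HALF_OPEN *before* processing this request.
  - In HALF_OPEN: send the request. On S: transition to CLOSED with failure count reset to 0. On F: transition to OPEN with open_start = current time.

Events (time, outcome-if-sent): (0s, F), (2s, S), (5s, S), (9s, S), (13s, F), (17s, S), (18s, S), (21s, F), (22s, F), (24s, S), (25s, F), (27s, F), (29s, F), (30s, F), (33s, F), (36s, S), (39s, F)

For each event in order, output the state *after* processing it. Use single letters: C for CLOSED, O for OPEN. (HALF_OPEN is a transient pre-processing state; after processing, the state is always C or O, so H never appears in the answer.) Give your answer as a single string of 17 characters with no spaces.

State after each event:
  event#1 t=0s outcome=F: state=CLOSED
  event#2 t=2s outcome=S: state=CLOSED
  event#3 t=5s outcome=S: state=CLOSED
  event#4 t=9s outcome=S: state=CLOSED
  event#5 t=13s outcome=F: state=CLOSED
  event#6 t=17s outcome=S: state=CLOSED
  event#7 t=18s outcome=S: state=CLOSED
  event#8 t=21s outcome=F: state=CLOSED
  event#9 t=22s outcome=F: state=CLOSED
  event#10 t=24s outcome=S: state=CLOSED
  event#11 t=25s outcome=F: state=CLOSED
  event#12 t=27s outcome=F: state=CLOSED
  event#13 t=29s outcome=F: state=OPEN
  event#14 t=30s outcome=F: state=OPEN
  event#15 t=33s outcome=F: state=OPEN
  event#16 t=36s outcome=S: state=OPEN
  event#17 t=39s outcome=F: state=OPEN

Answer: CCCCCCCCCCCCOOOOO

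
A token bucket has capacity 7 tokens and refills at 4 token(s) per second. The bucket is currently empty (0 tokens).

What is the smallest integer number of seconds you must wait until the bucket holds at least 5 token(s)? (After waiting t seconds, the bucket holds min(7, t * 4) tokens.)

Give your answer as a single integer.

Need t * 4 >= 5, so t >= 5/4.
Smallest integer t = ceil(5/4) = 2.

Answer: 2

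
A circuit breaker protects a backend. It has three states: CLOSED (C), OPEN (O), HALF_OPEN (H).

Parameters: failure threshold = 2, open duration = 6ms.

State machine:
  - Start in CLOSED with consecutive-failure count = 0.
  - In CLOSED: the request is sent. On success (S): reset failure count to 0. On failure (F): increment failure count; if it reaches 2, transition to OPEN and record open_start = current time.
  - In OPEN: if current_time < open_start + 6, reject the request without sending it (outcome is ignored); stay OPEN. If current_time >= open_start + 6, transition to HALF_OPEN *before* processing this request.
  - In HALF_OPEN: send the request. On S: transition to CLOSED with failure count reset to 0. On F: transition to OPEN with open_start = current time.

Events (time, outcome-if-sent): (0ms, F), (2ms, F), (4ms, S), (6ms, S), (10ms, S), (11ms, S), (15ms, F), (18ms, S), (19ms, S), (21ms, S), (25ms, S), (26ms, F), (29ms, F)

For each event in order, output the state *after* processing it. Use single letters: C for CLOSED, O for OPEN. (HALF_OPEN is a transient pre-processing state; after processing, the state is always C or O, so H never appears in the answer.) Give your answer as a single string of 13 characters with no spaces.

Answer: COOOCCCCCCCCO

Derivation:
State after each event:
  event#1 t=0ms outcome=F: state=CLOSED
  event#2 t=2ms outcome=F: state=OPEN
  event#3 t=4ms outcome=S: state=OPEN
  event#4 t=6ms outcome=S: state=OPEN
  event#5 t=10ms outcome=S: state=CLOSED
  event#6 t=11ms outcome=S: state=CLOSED
  event#7 t=15ms outcome=F: state=CLOSED
  event#8 t=18ms outcome=S: state=CLOSED
  event#9 t=19ms outcome=S: state=CLOSED
  event#10 t=21ms outcome=S: state=CLOSED
  event#11 t=25ms outcome=S: state=CLOSED
  event#12 t=26ms outcome=F: state=CLOSED
  event#13 t=29ms outcome=F: state=OPEN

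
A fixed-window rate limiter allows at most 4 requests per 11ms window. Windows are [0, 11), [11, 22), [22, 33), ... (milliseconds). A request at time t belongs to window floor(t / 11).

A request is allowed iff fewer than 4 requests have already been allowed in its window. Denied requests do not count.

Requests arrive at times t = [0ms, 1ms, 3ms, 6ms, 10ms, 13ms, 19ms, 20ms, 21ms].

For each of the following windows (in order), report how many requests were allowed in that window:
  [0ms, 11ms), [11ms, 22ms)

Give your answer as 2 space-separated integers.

Answer: 4 4

Derivation:
Processing requests:
  req#1 t=0ms (window 0): ALLOW
  req#2 t=1ms (window 0): ALLOW
  req#3 t=3ms (window 0): ALLOW
  req#4 t=6ms (window 0): ALLOW
  req#5 t=10ms (window 0): DENY
  req#6 t=13ms (window 1): ALLOW
  req#7 t=19ms (window 1): ALLOW
  req#8 t=20ms (window 1): ALLOW
  req#9 t=21ms (window 1): ALLOW

Allowed counts by window: 4 4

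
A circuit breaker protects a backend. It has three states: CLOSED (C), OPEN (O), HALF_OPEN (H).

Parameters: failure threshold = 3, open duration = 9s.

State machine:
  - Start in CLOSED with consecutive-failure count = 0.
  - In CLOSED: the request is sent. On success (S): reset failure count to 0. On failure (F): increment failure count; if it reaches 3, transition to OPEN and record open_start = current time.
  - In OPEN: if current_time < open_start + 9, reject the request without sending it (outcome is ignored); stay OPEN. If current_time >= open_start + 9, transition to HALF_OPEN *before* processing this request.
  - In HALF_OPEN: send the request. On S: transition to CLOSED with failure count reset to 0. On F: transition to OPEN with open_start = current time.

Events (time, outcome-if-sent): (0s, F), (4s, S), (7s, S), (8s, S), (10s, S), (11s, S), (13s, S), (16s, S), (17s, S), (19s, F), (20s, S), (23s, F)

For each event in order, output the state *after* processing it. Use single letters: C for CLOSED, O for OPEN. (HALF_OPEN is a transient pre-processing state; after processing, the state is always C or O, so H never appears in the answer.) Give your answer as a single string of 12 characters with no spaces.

Answer: CCCCCCCCCCCC

Derivation:
State after each event:
  event#1 t=0s outcome=F: state=CLOSED
  event#2 t=4s outcome=S: state=CLOSED
  event#3 t=7s outcome=S: state=CLOSED
  event#4 t=8s outcome=S: state=CLOSED
  event#5 t=10s outcome=S: state=CLOSED
  event#6 t=11s outcome=S: state=CLOSED
  event#7 t=13s outcome=S: state=CLOSED
  event#8 t=16s outcome=S: state=CLOSED
  event#9 t=17s outcome=S: state=CLOSED
  event#10 t=19s outcome=F: state=CLOSED
  event#11 t=20s outcome=S: state=CLOSED
  event#12 t=23s outcome=F: state=CLOSED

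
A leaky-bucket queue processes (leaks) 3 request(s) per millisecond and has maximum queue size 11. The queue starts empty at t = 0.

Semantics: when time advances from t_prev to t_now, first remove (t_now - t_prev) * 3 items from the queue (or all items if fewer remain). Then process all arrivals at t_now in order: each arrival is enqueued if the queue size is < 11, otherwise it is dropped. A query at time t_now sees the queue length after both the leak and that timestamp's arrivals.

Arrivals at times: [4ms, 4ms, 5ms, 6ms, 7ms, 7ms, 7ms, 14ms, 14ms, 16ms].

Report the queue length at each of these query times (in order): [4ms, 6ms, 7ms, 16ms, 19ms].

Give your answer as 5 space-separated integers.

Queue lengths at query times:
  query t=4ms: backlog = 2
  query t=6ms: backlog = 1
  query t=7ms: backlog = 3
  query t=16ms: backlog = 1
  query t=19ms: backlog = 0

Answer: 2 1 3 1 0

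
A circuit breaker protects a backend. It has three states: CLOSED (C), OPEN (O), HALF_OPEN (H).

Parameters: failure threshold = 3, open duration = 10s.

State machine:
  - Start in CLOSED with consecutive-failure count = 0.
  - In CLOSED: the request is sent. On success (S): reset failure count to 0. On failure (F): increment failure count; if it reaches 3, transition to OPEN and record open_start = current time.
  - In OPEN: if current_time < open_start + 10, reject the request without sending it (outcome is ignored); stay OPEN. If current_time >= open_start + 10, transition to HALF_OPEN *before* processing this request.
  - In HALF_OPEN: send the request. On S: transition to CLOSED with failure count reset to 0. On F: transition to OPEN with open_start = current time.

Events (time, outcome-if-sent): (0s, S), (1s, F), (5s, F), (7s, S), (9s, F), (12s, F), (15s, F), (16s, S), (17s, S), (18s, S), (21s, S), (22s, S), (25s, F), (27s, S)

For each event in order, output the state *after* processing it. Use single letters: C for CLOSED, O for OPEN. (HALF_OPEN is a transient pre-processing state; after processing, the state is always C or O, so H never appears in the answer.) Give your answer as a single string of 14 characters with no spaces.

State after each event:
  event#1 t=0s outcome=S: state=CLOSED
  event#2 t=1s outcome=F: state=CLOSED
  event#3 t=5s outcome=F: state=CLOSED
  event#4 t=7s outcome=S: state=CLOSED
  event#5 t=9s outcome=F: state=CLOSED
  event#6 t=12s outcome=F: state=CLOSED
  event#7 t=15s outcome=F: state=OPEN
  event#8 t=16s outcome=S: state=OPEN
  event#9 t=17s outcome=S: state=OPEN
  event#10 t=18s outcome=S: state=OPEN
  event#11 t=21s outcome=S: state=OPEN
  event#12 t=22s outcome=S: state=OPEN
  event#13 t=25s outcome=F: state=OPEN
  event#14 t=27s outcome=S: state=OPEN

Answer: CCCCCCOOOOOOOO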